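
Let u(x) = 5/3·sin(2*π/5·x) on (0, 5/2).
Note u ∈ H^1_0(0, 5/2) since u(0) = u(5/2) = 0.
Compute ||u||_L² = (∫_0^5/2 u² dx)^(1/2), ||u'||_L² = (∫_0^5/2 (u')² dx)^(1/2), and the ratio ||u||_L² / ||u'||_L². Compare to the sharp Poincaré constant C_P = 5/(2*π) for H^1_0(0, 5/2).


||u||_L² / ||u'||_L² = 5/(2*π) = C_P.

u(x) = 5/3·sin(2*π/5·x), so u'(x) = 2*π*cos(2*π*x/5)/3.
Writing u(x) = A·sin(kπx/L) with A = 5/3 and k = 1, use ∫_0^L sin²(kπx/L) dx = L/2 and ∫_0^L cos²(kπx/L) dx = L/2.
u² = 25/9·sin²(2*π/5·x) and (u')² = 4*π^2/9·cos²(2*π/5·x), and each of sin², cos² integrates to L/2 = 5/4 over (0, 5/2).
∫_0^5/2 u² dx = 125/36, so ||u||_L² = 5*sqrt(5)/6.
∫_0^5/2 (u')² dx = 5*π^2/9, so ||u'||_L² = sqrt(5)*π/3.
Ratio ||u||_L² / ||u'||_L² = 5/(2*π).
Sharp Poincaré constant on H^1_0(0, 5/2) is C_P = L/π = 5/(2*π), achieved by sin(2*π/5·x).
This is the k = 1 eigenfunction (up to amplitude), so the ratio equals the sharp Poincaré constant exactly.


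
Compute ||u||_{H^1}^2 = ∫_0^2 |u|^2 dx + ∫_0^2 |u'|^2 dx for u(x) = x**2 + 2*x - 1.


||u||_{H^1}^2 = 282/5

The H^1 norm (squared) on an interval (0, L) is
  ||u||_{H^1}^2 = ∫_0^L u(x)^2 dx + ∫_0^L u'(x)^2 dx.
Compute u'(x) = 2*x + 2.
Then u(x)^2 = x**4 + 4*x**3 + 2*x**2 - 4*x + 1 and u'(x)^2 = 4*x**2 + 8*x + 4.
Integrate each monomial from 0 to 2 using ∫_0^2 c·x^n dx = c·2^(n+1)/(n+1):
  ∫_0^2 u(x)^2 dx = ∫_0^2 (x^4 + 4*x^3 + 2*x^2 - 4*x + 1) dx. Term by term:
    ∫_0^2 x^4 dx = 32/5;  ∫_0^2 4*x^3 dx = 16;  ∫_0^2 2*x^2 dx = 16/3;
    ∫_0^2 -4*x dx = -8;  ∫_0^2 1 dx = 2.
  Sum: 32/5 + 16 + 16/3 − 8 + 2 = 326/15.
  ∫_0^2 u'(x)^2 dx = ∫_0^2 (4*x^2 + 8*x + 4) dx. Term by term:
    ∫_0^2 4*x^2 dx = 32/3;  ∫_0^2 8*x dx = 16;  ∫_0^2 4 dx = 8.
  Sum: 32/3 + 16 + 8 = 104/3.
Adding: ||u||_{H^1}^2 = 326/15 + 104/3 = 282/5.


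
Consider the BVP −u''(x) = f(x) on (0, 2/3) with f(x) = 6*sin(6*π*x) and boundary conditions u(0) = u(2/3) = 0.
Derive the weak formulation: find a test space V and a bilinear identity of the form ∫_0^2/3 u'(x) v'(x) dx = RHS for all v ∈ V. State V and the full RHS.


V = H^1_0(0, 2/3) (so v(0) = v(2/3) = 0); weak form: ∫_0^2/3 u'v' dx = ∫_0^2/3 (6*sin(6*π*x)) v dx for all v ∈ V.

Multiply both sides by a test function v and integrate from 0 to 2/3:
  ∫_0^2/3 −u''(x) v(x) dx = ∫_0^2/3 f(x) v(x) dx.
Integrate the LHS by parts once:
  ∫_0^2/3 −u'' v dx = −[u'(x) v(x)]_0^2/3 + ∫_0^2/3 u'(x) v'(x) dx.
Thus ∫_0^2/3 u'(x) v'(x) dx = ∫_0^2/3 f(x) v(x) dx + [u'(x) v(x)]_0^2/3.
Choose V so that boundary terms are either known or forced to vanish.
u is Dirichlet: u(0) = u(2/3) = 0. Let V = H^1_0(0, 2/3); then v(0) = v(2/3) = 0, and [u' v]_0^2/3 = 0.
Weak formulation: find u (satisfying any essential BC) such that ∫_0^2/3 u'(x) v'(x) dx = ∫_0^2/3 f v dx for all v ∈ V.
Substituting f(x) = 6*sin(6*π*x), the right-hand side is ∫_0^2/3 (6*sin(6*π*x)) v dx.


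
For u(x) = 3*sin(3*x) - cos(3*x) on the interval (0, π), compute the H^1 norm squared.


||u||_{H^1(0,π)}^2 = 50*π

u'(x) = 3*sin(3*x) + 9*cos(3*x).
Expand u² and (u')² and integrate term by term on (0, π), using: for integers n ≥ 1, ∫_0^π sin²(nx) dx = ∫_0^π cos²(nx) dx = π/2; for n ≠ n', ∫_0^π sin(nx)sin(n'x) dx = ∫_0^π cos(nx)cos(n'x) dx = 0; and by product-to-sum, ∫_0^π sin(nx)cos(n'x) dx = ½∫_0^π [sin((n+n')x) + sin((n−n')x)] dx, which is 0 when n+n' is even and 2n/(n²−n'²) when n+n' is odd (it need not vanish on (0, π)).
  u² squared terms: (-1)²·∫cos(3x)² dx = 1·π/2 = π/2;  (3)²·∫sin(3x)² dx = 9·π/2 = 9*π/2.
  u² cross terms: 2·(-1)·(3)·∫cos(3x)·sin(3x) dx = -6·(0) = 0.
  So ∫_0^π u² dx = π/2 + 9*π/2 + 0 = 5*π.
  (u')² squared terms: (3)²·∫sin(3x)² dx = 9·π/2 = 9*π/2;  (9)²·∫cos(3x)² dx = 81·π/2 = 81*π/2.
  (u')² cross terms: 2·(3)·(9)·∫sin(3x)·cos(3x) dx = 54·(0) = 0.
  So ∫_0^π (u')² dx = 9*π/2 + 81*π/2 + 0 = 45*π.
||u||_{H^1}^2 = (5*π) + (45*π) = 50*π.


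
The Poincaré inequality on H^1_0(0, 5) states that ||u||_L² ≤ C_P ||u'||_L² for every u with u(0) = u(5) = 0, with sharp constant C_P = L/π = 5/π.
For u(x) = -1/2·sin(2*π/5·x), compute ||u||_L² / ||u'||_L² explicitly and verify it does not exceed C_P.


||u||_L² / ||u'||_L² = 5/(2*π) < C_P = 5/π.

u(x) = -1/2·sin(2*π/5·x), so u'(x) = -π*cos(2*π*x/5)/5.
Writing u(x) = A·sin(kπx/L) with A = -1/2 and k = 2, use ∫_0^L sin²(kπx/L) dx = L/2 and ∫_0^L cos²(kπx/L) dx = L/2.
u² = 1/4·sin²(2*π/5·x) and (u')² = π^2/25·cos²(2*π/5·x), and each of sin², cos² integrates to L/2 = 5/2 over (0, 5).
∫_0^5 u² dx = 5/8, so ||u||_L² = sqrt(10)/4.
∫_0^5 (u')² dx = π^2/10, so ||u'||_L² = sqrt(10)*π/10.
Ratio ||u||_L² / ||u'||_L² = 5/(2*π).
Sharp Poincaré constant on H^1_0(0, 5) is C_P = L/π = 5/π, achieved by sin(π/5·x).
This is the k = 2 harmonic; the ratio L/(kπ) is strictly less than C_P = L/π, consistent with the sharp inequality ||u||_L² ≤ C_P ||u'||_L².


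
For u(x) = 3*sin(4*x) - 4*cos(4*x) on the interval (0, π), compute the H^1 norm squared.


||u||_{H^1(0,π)}^2 = 425*π/2

u'(x) = 16*sin(4*x) + 12*cos(4*x).
Expand u² and (u')² and integrate term by term on (0, π), using: for integers n ≥ 1, ∫_0^π sin²(nx) dx = ∫_0^π cos²(nx) dx = π/2; for n ≠ n', ∫_0^π sin(nx)sin(n'x) dx = ∫_0^π cos(nx)cos(n'x) dx = 0; and by product-to-sum, ∫_0^π sin(nx)cos(n'x) dx = ½∫_0^π [sin((n+n')x) + sin((n−n')x)] dx, which is 0 when n+n' is even and 2n/(n²−n'²) when n+n' is odd (it need not vanish on (0, π)).
  u² squared terms: (-4)²·∫cos(4x)² dx = 16·π/2 = 8*π;  (3)²·∫sin(4x)² dx = 9·π/2 = 9*π/2.
  u² cross terms: 2·(-4)·(3)·∫cos(4x)·sin(4x) dx = -24·(0) = 0.
  So ∫_0^π u² dx = 8*π + 9*π/2 + 0 = 25*π/2.
  (u')² squared terms: (12)²·∫cos(4x)² dx = 144·π/2 = 72*π;  (16)²·∫sin(4x)² dx = 256·π/2 = 128*π.
  (u')² cross terms: 2·(12)·(16)·∫cos(4x)·sin(4x) dx = 384·(0) = 0.
  So ∫_0^π (u')² dx = 72*π + 128*π + 0 = 200*π.
||u||_{H^1}^2 = (25*π/2) + (200*π) = 425*π/2.


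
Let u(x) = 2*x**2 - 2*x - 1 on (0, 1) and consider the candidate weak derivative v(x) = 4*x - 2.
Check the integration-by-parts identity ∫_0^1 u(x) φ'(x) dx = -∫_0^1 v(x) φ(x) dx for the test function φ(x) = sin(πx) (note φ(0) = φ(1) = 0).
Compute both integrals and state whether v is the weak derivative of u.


LHS = 0, RHS = 0. Yes, v = u' weakly.

u(x) = 2*x**2 - 2*x - 1, classical derivative u'(x) = 4*x - 2.
φ(x) = sin(πx), so φ'(x) = π*cos(π*x).
Note φ(0) = φ(1) = 0, so the boundary term u·φ vanishes.
LHS = ∫_0^1 u(x) φ'(x) dx = ∫_0^1 (2*π*x^2*cos(π*x) - 2*π*x*cos(π*x) - π*cos(π*x)) dx. Term by term:
  ∫_0^1 -π*cos(π*x) dx = 0;  ∫_0^1 -2*π*x*cos(π*x) dx = 4/π;  ∫_0^1 2*π*x^2*cos(π*x) dx = -4/π.
Sum: 0 + 4/π − 4/π = 0.
So LHS = 0.
∫_0^1 v(x) φ(x) dx = ∫_0^1 (4*x*sin(π*x) - 2*sin(π*x)) dx. Term by term:
  ∫_0^1 -2*sin(π*x) dx = -4/π;  ∫_0^1 4*x*sin(π*x) dx = 4/π.
Sum: -4/π + 4/π = 0.
So RHS = -∫_0^1 v(x) φ(x) dx = 0.
LHS = RHS, so the identity holds for this test φ.
Moreover u is smooth here and v(x) = u'(x) = 4*x - 2 pointwise, so the identity holds for every test function. Hence v is the weak derivative of u.


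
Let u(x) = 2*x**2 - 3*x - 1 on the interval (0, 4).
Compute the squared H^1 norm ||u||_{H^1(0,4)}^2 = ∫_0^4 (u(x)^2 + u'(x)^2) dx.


||u||_{H^1}^2 = 1976/5

The H^1 norm (squared) on an interval (0, L) is
  ||u||_{H^1}^2 = ∫_0^L u(x)^2 dx + ∫_0^L u'(x)^2 dx.
Compute u'(x) = 4*x - 3.
Then u(x)^2 = 4*x**4 - 12*x**3 + 5*x**2 + 6*x + 1 and u'(x)^2 = 16*x**2 - 24*x + 9.
Integrate each monomial from 0 to 4 using ∫_0^4 c·x^n dx = c·4^(n+1)/(n+1):
  ∫_0^4 u(x)^2 dx = ∫_0^4 (4*x^4 - 12*x^3 + 5*x^2 + 6*x + 1) dx. Term by term:
    ∫_0^4 4*x^4 dx = 4096/5;  ∫_0^4 -12*x^3 dx = -768;  ∫_0^4 5*x^2 dx = 320/3;
    ∫_0^4 6*x dx = 48;  ∫_0^4 1 dx = 4.
  Sum: 4096/5 − 768 + 320/3 + 48 + 4 = 3148/15.
  ∫_0^4 u'(x)^2 dx = ∫_0^4 (16*x^2 - 24*x + 9) dx. Term by term:
    ∫_0^4 16*x^2 dx = 1024/3;  ∫_0^4 -24*x dx = -192;  ∫_0^4 9 dx = 36.
  Sum: 1024/3 − 192 + 36 = 556/3.
Adding: ||u||_{H^1}^2 = 3148/15 + 556/3 = 1976/5.


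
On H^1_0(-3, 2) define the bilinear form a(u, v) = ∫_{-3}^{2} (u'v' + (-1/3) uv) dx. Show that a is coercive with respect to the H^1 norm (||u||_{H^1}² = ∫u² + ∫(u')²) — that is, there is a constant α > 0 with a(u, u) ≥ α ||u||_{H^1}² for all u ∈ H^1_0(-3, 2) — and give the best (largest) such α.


α = (-25/3 + π^2)/(π^2 + 25)

Coercivity of a(·,·) on H^1_0(-3, 2) means a(u, u) ≥ α ||u||_{H^1}² for every u ∈ H^1_0.
The interval has length L = 5, and Poincaré/coercivity depend only on L. Here a(u, u) = ∫(u')² + (-1/3)·∫u².
Here c = -1/3 < 0 with |c| < (π/L)² = π^2/25, so coercivity still holds. The condition a(u,u) ≥ α||u||_{H^1}² reads (1−α)∫(u')² ≥ (α−c)∫u². Any admissible α is ≤ 1 (rapidly oscillating u have ∫u²/∫(u')² → 0), and α = 1 would force 0 ≥ (1−c)∫u², impossible since c < 1; so 1−α > 0. By the sharp Poincaré inequality on H^1_0 of an interval of length L, ∫(u')² ≥ (π/L)²∫u² with equality for the first sine mode sin(π(x−x₀)/L) (x₀ the left endpoint), so the inequality holds for all u iff (1−α)(π/L)² ≥ α − c, i.e. α ≤ ((π/L)² + c)/((π/L)² + 1) = (1 + c(L/π)²)/(1 + (L/π)²). (Direct route, valid since c ≤ 0: Poincaré gives c∫u² ≥ c(L/π)²∫(u')², so a(u,u) ≥ (1 + c(L/π)²)∫(u')², while ||u||_{H^1}² ≤ (1 + (L/π)²)∫(u')²; dividing yields the same α.) With (π/L)² = π^2/25 and c = -1/3, the largest admissible constant is α = ((π/L)² + c)/((π/L)² + 1).
Simplifying, α = (-25/3 + π^2)/(π^2 + 25).


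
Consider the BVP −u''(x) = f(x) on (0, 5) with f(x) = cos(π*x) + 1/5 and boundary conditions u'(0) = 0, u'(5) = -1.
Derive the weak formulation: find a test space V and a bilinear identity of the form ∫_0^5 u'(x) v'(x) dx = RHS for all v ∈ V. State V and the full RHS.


V = H^1(0, 5) (v unrestricted at boundary; u is determined up to an additive constant); weak form: ∫_0^5 u'v' dx = ∫_0^5 (cos(π*x) + 1/5) v dx − v(5) for all v ∈ V.

Multiply both sides by a test function v and integrate from 0 to 5:
  ∫_0^5 −u''(x) v(x) dx = ∫_0^5 f(x) v(x) dx.
Integrate the LHS by parts once:
  ∫_0^5 −u'' v dx = −[u'(x) v(x)]_0^5 + ∫_0^5 u'(x) v'(x) dx.
Thus ∫_0^5 u'(x) v'(x) dx = ∫_0^5 f(x) v(x) dx + [u'(x) v(x)]_0^5.
Choose V so that boundary terms are either known or forced to vanish.
u has inhomogeneous Neumann u'(0) = 0, u'(5) = -1. [u' v]_0^5 = (-1)·v(5) − (0)·v(0) = − v(5). Take V = H^1(0, 5); boundary term becomes part of RHS.
Weak formulation: find u (satisfying any essential BC) such that ∫_0^5 u'(x) v'(x) dx = ∫_0^5 f v dx − v(5) for all v ∈ V (Neumann data are natural BCs: they enter the RHS as boundary terms).
Substituting f(x) = cos(π*x) + 1/5, the right-hand side is ∫_0^5 (cos(π*x) + 1/5) v dx − v(5).
Compatibility check (pure Neumann): taking v ≡ 1 ∈ V gives 0 = ∫_0^5 f dx + (-1) − (0), i.e. ∫_0^5 f dx must equal u'(0) − u'(5) = 1. Indeed ∫_0^5 (cos(π*x) + 1/5) dx = 1, so the data are compatible. The solution is then unique only up to an additive constant (fix it e.g. by requiring ∫_0^5 u dx = 0).


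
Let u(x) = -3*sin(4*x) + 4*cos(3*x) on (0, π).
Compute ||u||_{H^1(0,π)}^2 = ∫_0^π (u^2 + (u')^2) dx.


||u||_{H^1(0,π)}^2 = -1920/7 + 313*π/2

u'(x) = -12*sin(3*x) - 12*cos(4*x).
Expand u² and (u')² and integrate term by term on (0, π), using: for integers n ≥ 1, ∫_0^π sin²(nx) dx = ∫_0^π cos²(nx) dx = π/2; for n ≠ n', ∫_0^π sin(nx)sin(n'x) dx = ∫_0^π cos(nx)cos(n'x) dx = 0; and by product-to-sum, ∫_0^π sin(nx)cos(n'x) dx = ½∫_0^π [sin((n+n')x) + sin((n−n')x)] dx, which is 0 when n+n' is even and 2n/(n²−n'²) when n+n' is odd (it need not vanish on (0, π)).
  u² squared terms: (-3)²·∫sin(4x)² dx = 9·π/2 = 9*π/2;  (4)²·∫cos(3x)² dx = 16·π/2 = 8*π.
  u² cross terms: 2·(-3)·(4)·∫sin(4x)·cos(3x) dx = -24·(8/7) = -192/7.
  So ∫_0^π u² dx = 9*π/2 + 8*π − 192/7 = -192/7 + 25*π/2.
  (u')² squared terms: (-12)²·∫cos(4x)² dx = 144·π/2 = 72*π;  (-12)²·∫sin(3x)² dx = 144·π/2 = 72*π.
  (u')² cross terms: 2·(-12)·(-12)·∫cos(4x)·sin(3x) dx = 288·(-6/7) = -1728/7.
  So ∫_0^π (u')² dx = 72*π + 72*π − 1728/7 = -1728/7 + 144*π.
||u||_{H^1}^2 = (-192/7 + 25*π/2) + (-1728/7 + 144*π) = -1920/7 + 313*π/2.


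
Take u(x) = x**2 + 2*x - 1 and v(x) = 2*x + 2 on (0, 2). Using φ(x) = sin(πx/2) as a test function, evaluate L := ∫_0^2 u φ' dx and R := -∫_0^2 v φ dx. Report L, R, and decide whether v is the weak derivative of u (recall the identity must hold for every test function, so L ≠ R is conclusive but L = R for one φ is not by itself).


LHS = -16/π, RHS = -16/π. Yes, v = u' weakly.

u(x) = x**2 + 2*x - 1, classical derivative u'(x) = 2*x + 2.
φ(x) = sin(πx/2), so φ'(x) = π*cos(π*x/2)/2.
Note φ(0) = φ(2) = 0, so the boundary term u·φ vanishes.
LHS = ∫_0^2 u(x) φ'(x) dx = ∫_0^2 (π*x^2*cos(π*x/2)/2 + π*x*cos(π*x/2) - π*cos(π*x/2)/2) dx. Term by term:
  ∫_0^2 -π*cos(π*x/2)/2 dx = 0;  ∫_0^2 π*x*cos(π*x/2) dx = -8/π;  ∫_0^2 π*x^2*cos(π*x/2)/2 dx = -8/π.
Sum: 0 − 8/π − 8/π = -16/π.
So LHS = -16/π.
∫_0^2 v(x) φ(x) dx = ∫_0^2 (2*x*sin(π*x/2) + 2*sin(π*x/2)) dx. Term by term:
  ∫_0^2 2*sin(π*x/2) dx = 8/π;  ∫_0^2 2*x*sin(π*x/2) dx = 8/π.
Sum: 8/π + 8/π = 16/π.
So RHS = -∫_0^2 v(x) φ(x) dx = -16/π.
LHS = RHS, so the identity holds for this test φ.
Moreover u is smooth here and v(x) = u'(x) = 2*x + 2 pointwise, so the identity holds for every test function. Hence v is the weak derivative of u.


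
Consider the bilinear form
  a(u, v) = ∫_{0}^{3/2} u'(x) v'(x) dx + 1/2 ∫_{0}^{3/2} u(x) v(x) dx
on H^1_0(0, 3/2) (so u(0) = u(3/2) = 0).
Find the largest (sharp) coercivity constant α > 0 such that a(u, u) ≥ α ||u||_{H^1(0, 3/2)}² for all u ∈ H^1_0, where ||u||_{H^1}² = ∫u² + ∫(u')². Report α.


α = (9 + 8*π^2)/(2*(9 + 4*π^2))

Coercivity of a(·,·) on H^1_0(0, 3/2) means a(u, u) ≥ α ||u||_{H^1}² for every u ∈ H^1_0.
The interval has length L = 3/2, and Poincaré/coercivity depend only on L. Here a(u, u) = ∫(u')² + (1/2)·∫u².
Here 0 < c = 1/2 < 1. The condition a(u,u) ≥ α||u||_{H^1}² reads (1−α)∫(u')² ≥ (α−c)∫u². Any admissible α is ≤ 1 (rapidly oscillating u have ∫u²/∫(u')² → 0), and α = 1 would force 0 ≥ (1−c)∫u², impossible since c < 1; so 1−α > 0. By the sharp Poincaré inequality on H^1_0 of an interval of length L, ∫(u')² ≥ (π/L)²∫u² with equality for the first sine mode sin(π(x−x₀)/L) (x₀ the left endpoint), so the inequality holds for all u iff (1−α)(π/L)² ≥ α − c, i.e. α ≤ ((π/L)² + c)/((π/L)² + 1) = (1 + c(L/π)²)/(1 + (L/π)²). With (π/L)² = 4*π^2/9 and c = 1/2, the largest admissible constant is α = ((π/L)² + c)/((π/L)² + 1).
Simplifying, α = (9 + 8*π^2)/(2*(9 + 4*π^2)).


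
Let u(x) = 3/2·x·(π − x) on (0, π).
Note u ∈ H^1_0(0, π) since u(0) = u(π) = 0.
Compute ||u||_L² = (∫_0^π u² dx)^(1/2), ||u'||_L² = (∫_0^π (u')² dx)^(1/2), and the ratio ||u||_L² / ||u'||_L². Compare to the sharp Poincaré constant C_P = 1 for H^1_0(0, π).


||u||_L² / ||u'||_L² = sqrt(10)*π/10 < C_P = 1.

u(x) = 3/2·x·(π − x), so u'(x) = -3*x + 3*π/2.
u(x) = 3/2·x·(π − x) vanishes at x = 0 and x = π, so u ∈ H^1_0(0, π). Differentiate via the product rule and integrate the resulting polynomials term by term.
  ∫_0^π u² dx = ∫_0^π (9*x^4/4 - 9*π*x^3/2 + 9*π^2*x^2/4) dx. Term by term:
    ∫_0^π 9*x^4/4 dx = 9*π^5/20;  ∫_0^π -9*π*x^3/2 dx = -9*π^5/8;  ∫_0^π 9*π^2*x^2/4 dx = 3*π^5/4.
  Sum: 9*π^5/20 − 9*π^5/8 + 3*π^5/4 = 3*π^5/40.
  ∫_0^π (u')² dx = ∫_0^π (9*x^2 - 9*π*x + 9*π^2/4) dx. Term by term:
    ∫_0^π 9*x^2 dx = 3*π^3;  ∫_0^π -9*π*x dx = -9*π^3/2;  ∫_0^π 9*π^2/4 dx = 9*π^3/4.
  Sum: 3*π^3 − 9*π^3/2 + 9*π^3/4 = 3*π^3/4.
∫_0^π u² dx = 3*π^5/40, so ||u||_L² = sqrt(30)*π^(5/2)/20.
∫_0^π (u')² dx = 3*π^3/4, so ||u'||_L² = sqrt(3)*π^(3/2)/2.
Ratio ||u||_L² / ||u'||_L² = sqrt(10)*π/10.
Sharp Poincaré constant on H^1_0(0, π) is C_P = L/π = 1, achieved by sin(x).
A polynomial bump cannot attain the sharp Poincaré constant (only the first sine eigenfunction does), so the ratio is strictly less than C_P, consistent with ||u||_L² ≤ C_P ||u'||_L².


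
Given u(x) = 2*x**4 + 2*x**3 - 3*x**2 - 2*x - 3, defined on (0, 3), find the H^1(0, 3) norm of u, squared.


||u||_{H^1}^2 = 184947/5

The H^1 norm (squared) on an interval (0, L) is
  ||u||_{H^1}^2 = ∫_0^L u(x)^2 dx + ∫_0^L u'(x)^2 dx.
Compute u'(x) = 8*x**3 + 6*x**2 - 6*x - 2.
Then u(x)^2 = 4*x**8 + 8*x**7 - 8*x**6 - 20*x**5 - 11*x**4 + 22*x**2 + 12*x + 9 and u'(x)^2 = 64*x**6 + 96*x**5 - 60*x**4 - 104*x**3 + 12*x**2 + 24*x + 4.
Integrate each monomial from 0 to 3 using ∫_0^3 c·x^n dx = c·3^(n+1)/(n+1):
  ∫_0^3 u(x)^2 dx = ∫_0^3 (4*x^8 + 8*x^7 - 8*x^6 - 20*x^5 - 11*x^4 + 22*x^2 + 12*x + 9) dx. Term by term:
    ∫_0^3 4*x^8 dx = 8748;  ∫_0^3 8*x^7 dx = 6561;  ∫_0^3 -8*x^6 dx = -17496/7;
    ∫_0^3 -20*x^5 dx = -2430;  ∫_0^3 -11*x^4 dx = -2673/5;  ∫_0^3 22*x^2 dx = 198;
    ∫_0^3 12*x dx = 54;  ∫_0^3 9 dx = 27.
  Sum: 8748 + 6561 − 17496/7 − 2430 − 2673/5 + 198 + 54 + 27 = 354339/35.
  ∫_0^3 u'(x)^2 dx = ∫_0^3 (64*x^6 + 96*x^5 - 60*x^4 - 104*x^3 + 12*x^2 + 24*x + 4) dx. Term by term:
    ∫_0^3 64*x^6 dx = 139968/7;  ∫_0^3 96*x^5 dx = 11664;  ∫_0^3 -60*x^4 dx = -2916;
    ∫_0^3 -104*x^3 dx = -2106;  ∫_0^3 12*x^2 dx = 108;  ∫_0^3 24*x dx = 108;
    ∫_0^3 4 dx = 12.
  Sum: 139968/7 + 11664 − 2916 − 2106 + 108 + 108 + 12 = 188058/7.
Adding: ||u||_{H^1}^2 = 354339/35 + 188058/7 = 184947/5.


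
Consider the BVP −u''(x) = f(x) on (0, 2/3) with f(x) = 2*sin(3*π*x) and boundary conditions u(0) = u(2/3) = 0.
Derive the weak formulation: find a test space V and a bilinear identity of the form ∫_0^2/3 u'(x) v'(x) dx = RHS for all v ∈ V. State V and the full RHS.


V = H^1_0(0, 2/3) (so v(0) = v(2/3) = 0); weak form: ∫_0^2/3 u'v' dx = ∫_0^2/3 (2*sin(3*π*x)) v dx for all v ∈ V.

Multiply both sides by a test function v and integrate from 0 to 2/3:
  ∫_0^2/3 −u''(x) v(x) dx = ∫_0^2/3 f(x) v(x) dx.
Integrate the LHS by parts once:
  ∫_0^2/3 −u'' v dx = −[u'(x) v(x)]_0^2/3 + ∫_0^2/3 u'(x) v'(x) dx.
Thus ∫_0^2/3 u'(x) v'(x) dx = ∫_0^2/3 f(x) v(x) dx + [u'(x) v(x)]_0^2/3.
Choose V so that boundary terms are either known or forced to vanish.
u is Dirichlet: u(0) = u(2/3) = 0. Let V = H^1_0(0, 2/3); then v(0) = v(2/3) = 0, and [u' v]_0^2/3 = 0.
Weak formulation: find u (satisfying any essential BC) such that ∫_0^2/3 u'(x) v'(x) dx = ∫_0^2/3 f v dx for all v ∈ V.
Substituting f(x) = 2*sin(3*π*x), the right-hand side is ∫_0^2/3 (2*sin(3*π*x)) v dx.


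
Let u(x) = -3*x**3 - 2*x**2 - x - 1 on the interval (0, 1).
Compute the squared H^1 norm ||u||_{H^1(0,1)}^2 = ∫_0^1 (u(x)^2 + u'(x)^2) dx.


||u||_{H^1}^2 = 4339/70

The H^1 norm (squared) on an interval (0, L) is
  ||u||_{H^1}^2 = ∫_0^L u(x)^2 dx + ∫_0^L u'(x)^2 dx.
Compute u'(x) = -9*x**2 - 4*x - 1.
Then u(x)^2 = 9*x**6 + 12*x**5 + 10*x**4 + 10*x**3 + 5*x**2 + 2*x + 1 and u'(x)^2 = 81*x**4 + 72*x**3 + 34*x**2 + 8*x + 1.
Integrate each monomial from 0 to 1 using ∫_0^1 c·x^n dx = c·1^(n+1)/(n+1):
  ∫_0^1 u(x)^2 dx = ∫_0^1 (9*x^6 + 12*x^5 + 10*x^4 + 10*x^3 + 5*x^2 + 2*x + 1) dx. Term by term:
    ∫_0^1 9*x^6 dx = 9/7;  ∫_0^1 12*x^5 dx = 2;  ∫_0^1 10*x^4 dx = 2;
    ∫_0^1 10*x^3 dx = 5/2;  ∫_0^1 5*x^2 dx = 5/3;  ∫_0^1 2*x dx = 1;
    ∫_0^1 1 dx = 1.
  Sum: 9/7 + 2 + 2 + 5/2 + 5/3 + 1 + 1 = 481/42.
  ∫_0^1 u'(x)^2 dx = ∫_0^1 (81*x^4 + 72*x^3 + 34*x^2 + 8*x + 1) dx. Term by term:
    ∫_0^1 81*x^4 dx = 81/5;  ∫_0^1 72*x^3 dx = 18;  ∫_0^1 34*x^2 dx = 34/3;
    ∫_0^1 8*x dx = 4;  ∫_0^1 1 dx = 1.
  Sum: 81/5 + 18 + 34/3 + 4 + 1 = 758/15.
Adding: ||u||_{H^1}^2 = 481/42 + 758/15 = 4339/70.


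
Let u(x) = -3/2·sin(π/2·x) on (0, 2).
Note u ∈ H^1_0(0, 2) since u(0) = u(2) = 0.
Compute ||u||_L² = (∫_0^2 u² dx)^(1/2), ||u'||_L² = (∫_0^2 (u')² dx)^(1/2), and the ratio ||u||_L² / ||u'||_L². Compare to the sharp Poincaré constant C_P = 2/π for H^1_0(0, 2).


||u||_L² / ||u'||_L² = 2/π = C_P.

u(x) = -3/2·sin(π/2·x), so u'(x) = -3*π*cos(π*x/2)/4.
Writing u(x) = A·sin(kπx/L) with A = -3/2 and k = 1, use ∫_0^L sin²(kπx/L) dx = L/2 and ∫_0^L cos²(kπx/L) dx = L/2.
u² = 9/4·sin²(π/2·x) and (u')² = 9*π^2/16·cos²(π/2·x), and each of sin², cos² integrates to L/2 = 1 over (0, 2).
∫_0^2 u² dx = 9/4, so ||u||_L² = 3/2.
∫_0^2 (u')² dx = 9*π^2/16, so ||u'||_L² = 3*π/4.
Ratio ||u||_L² / ||u'||_L² = 2/π.
Sharp Poincaré constant on H^1_0(0, 2) is C_P = L/π = 2/π, achieved by sin(π/2·x).
This is the k = 1 eigenfunction (up to amplitude), so the ratio equals the sharp Poincaré constant exactly.


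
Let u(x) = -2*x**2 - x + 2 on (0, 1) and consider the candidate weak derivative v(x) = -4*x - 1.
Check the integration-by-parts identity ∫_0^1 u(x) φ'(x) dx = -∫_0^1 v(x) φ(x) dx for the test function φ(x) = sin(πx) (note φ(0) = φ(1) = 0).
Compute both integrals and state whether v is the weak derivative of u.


LHS = 6/π, RHS = 6/π. Yes, v = u' weakly.

u(x) = -2*x**2 - x + 2, classical derivative u'(x) = -4*x - 1.
φ(x) = sin(πx), so φ'(x) = π*cos(π*x).
Note φ(0) = φ(1) = 0, so the boundary term u·φ vanishes.
LHS = ∫_0^1 u(x) φ'(x) dx = ∫_0^1 (-2*π*x^2*cos(π*x) - π*x*cos(π*x) + 2*π*cos(π*x)) dx. Term by term:
  ∫_0^1 2*π*cos(π*x) dx = 0;  ∫_0^1 -π*x*cos(π*x) dx = 2/π;  ∫_0^1 -2*π*x^2*cos(π*x) dx = 4/π.
Sum: 0 + 2/π + 4/π = 6/π.
So LHS = 6/π.
∫_0^1 v(x) φ(x) dx = ∫_0^1 (-4*x*sin(π*x) - sin(π*x)) dx. Term by term:
  ∫_0^1 -sin(π*x) dx = -2/π;  ∫_0^1 -4*x*sin(π*x) dx = -4/π.
Sum: -2/π − 4/π = -6/π.
So RHS = -∫_0^1 v(x) φ(x) dx = 6/π.
LHS = RHS, so the identity holds for this test φ.
Moreover u is smooth here and v(x) = u'(x) = -4*x - 1 pointwise, so the identity holds for every test function. Hence v is the weak derivative of u.


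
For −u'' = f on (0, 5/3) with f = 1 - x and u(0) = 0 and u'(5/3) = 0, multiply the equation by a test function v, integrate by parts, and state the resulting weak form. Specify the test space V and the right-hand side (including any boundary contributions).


V = {v ∈ H^1(0, 5/3) : v(0) = 0} (test functions vanish at x = 0 where u is specified); weak form: ∫_0^5/3 u'v' dx = ∫_0^5/3 (1 - x) v dx for all v ∈ V.

Multiply both sides by a test function v and integrate from 0 to 5/3:
  ∫_0^5/3 −u''(x) v(x) dx = ∫_0^5/3 f(x) v(x) dx.
Integrate the LHS by parts once:
  ∫_0^5/3 −u'' v dx = −[u'(x) v(x)]_0^5/3 + ∫_0^5/3 u'(x) v'(x) dx.
Thus ∫_0^5/3 u'(x) v'(x) dx = ∫_0^5/3 f(x) v(x) dx + [u'(x) v(x)]_0^5/3.
Choose V so that boundary terms are either known or forced to vanish.
Mixed BC: u(0) = 0 (Dirichlet) and u'(5/3) = 0 (Neumann). Define V = {v ∈ H^1(0, 5/3) : v(0) = 0}. Then [u' v]_0^5/3 = u'(5/3)·v(5/3) − u'(0)·0 = 0.
Weak formulation: find u (satisfying any essential BC) such that ∫_0^5/3 u'(x) v'(x) dx = ∫_0^5/3 f v dx for all v ∈ V (Dirichlet at 0 absorbed into V; the Neumann datum at x = 5/3 is zero, so no boundary term remains).
Substituting f(x) = 1 - x, the right-hand side is ∫_0^5/3 (1 - x) v dx.


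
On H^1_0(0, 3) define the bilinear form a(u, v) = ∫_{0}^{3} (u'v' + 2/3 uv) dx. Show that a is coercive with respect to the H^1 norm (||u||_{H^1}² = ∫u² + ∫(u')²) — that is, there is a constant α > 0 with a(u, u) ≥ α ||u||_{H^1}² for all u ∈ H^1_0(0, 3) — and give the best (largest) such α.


α = (6 + π^2)/(9 + π^2)

Coercivity of a(·,·) on H^1_0(0, 3) means a(u, u) ≥ α ||u||_{H^1}² for every u ∈ H^1_0.
The interval has length L = 3, and Poincaré/coercivity depend only on L. Here a(u, u) = ∫(u')² + (2/3)·∫u².
Here 0 < c = 2/3 < 1. The condition a(u,u) ≥ α||u||_{H^1}² reads (1−α)∫(u')² ≥ (α−c)∫u². Any admissible α is ≤ 1 (rapidly oscillating u have ∫u²/∫(u')² → 0), and α = 1 would force 0 ≥ (1−c)∫u², impossible since c < 1; so 1−α > 0. By the sharp Poincaré inequality on H^1_0 of an interval of length L, ∫(u')² ≥ (π/L)²∫u² with equality for the first sine mode sin(π(x−x₀)/L) (x₀ the left endpoint), so the inequality holds for all u iff (1−α)(π/L)² ≥ α − c, i.e. α ≤ ((π/L)² + c)/((π/L)² + 1) = (1 + c(L/π)²)/(1 + (L/π)²). With (π/L)² = π^2/9 and c = 2/3, the largest admissible constant is α = ((π/L)² + c)/((π/L)² + 1).
Simplifying, α = (6 + π^2)/(9 + π^2).


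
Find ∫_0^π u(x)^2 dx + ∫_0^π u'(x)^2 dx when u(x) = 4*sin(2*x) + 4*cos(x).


||u||_{H^1(0,π)}^2 = 256/3 + 56*π

u'(x) = -4*sin(x) + 8*cos(2*x).
Expand u² and (u')² and integrate term by term on (0, π), using: for integers n ≥ 1, ∫_0^π sin²(nx) dx = ∫_0^π cos²(nx) dx = π/2; for n ≠ n', ∫_0^π sin(nx)sin(n'x) dx = ∫_0^π cos(nx)cos(n'x) dx = 0; and by product-to-sum, ∫_0^π sin(nx)cos(n'x) dx = ½∫_0^π [sin((n+n')x) + sin((n−n')x)] dx, which is 0 when n+n' is even and 2n/(n²−n'²) when n+n' is odd (it need not vanish on (0, π)).
  u² squared terms: (4)²·∫cos(x)² dx = 16·π/2 = 8*π;  (4)²·∫sin(2x)² dx = 16·π/2 = 8*π.
  u² cross terms: 2·(4)·(4)·∫cos(x)·sin(2x) dx = 32·(4/3) = 128/3.
  So ∫_0^π u² dx = 8*π + 8*π + 128/3 = 128/3 + 16*π.
  (u')² squared terms: (-4)²·∫sin(x)² dx = 16·π/2 = 8*π;  (8)²·∫cos(2x)² dx = 64·π/2 = 32*π.
  (u')² cross terms: 2·(-4)·(8)·∫sin(x)·cos(2x) dx = -64·(-2/3) = 128/3.
  So ∫_0^π (u')² dx = 8*π + 32*π + 128/3 = 128/3 + 40*π.
||u||_{H^1}^2 = (128/3 + 16*π) + (128/3 + 40*π) = 256/3 + 56*π.


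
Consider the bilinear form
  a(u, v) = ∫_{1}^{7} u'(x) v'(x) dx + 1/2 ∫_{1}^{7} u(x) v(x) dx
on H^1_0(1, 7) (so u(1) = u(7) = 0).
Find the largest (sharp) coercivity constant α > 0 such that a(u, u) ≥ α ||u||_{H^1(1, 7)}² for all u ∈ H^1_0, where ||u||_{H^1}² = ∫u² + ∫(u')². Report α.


α = (π^2 + 18)/(π^2 + 36)

Coercivity of a(·,·) on H^1_0(1, 7) means a(u, u) ≥ α ||u||_{H^1}² for every u ∈ H^1_0.
The interval has length L = 6, and Poincaré/coercivity depend only on L. Here a(u, u) = ∫(u')² + (1/2)·∫u².
Here 0 < c = 1/2 < 1. The condition a(u,u) ≥ α||u||_{H^1}² reads (1−α)∫(u')² ≥ (α−c)∫u². Any admissible α is ≤ 1 (rapidly oscillating u have ∫u²/∫(u')² → 0), and α = 1 would force 0 ≥ (1−c)∫u², impossible since c < 1; so 1−α > 0. By the sharp Poincaré inequality on H^1_0 of an interval of length L, ∫(u')² ≥ (π/L)²∫u² with equality for the first sine mode sin(π(x−x₀)/L) (x₀ the left endpoint), so the inequality holds for all u iff (1−α)(π/L)² ≥ α − c, i.e. α ≤ ((π/L)² + c)/((π/L)² + 1) = (1 + c(L/π)²)/(1 + (L/π)²). With (π/L)² = π^2/36 and c = 1/2, the largest admissible constant is α = ((π/L)² + c)/((π/L)² + 1).
Simplifying, α = (π^2 + 18)/(π^2 + 36).


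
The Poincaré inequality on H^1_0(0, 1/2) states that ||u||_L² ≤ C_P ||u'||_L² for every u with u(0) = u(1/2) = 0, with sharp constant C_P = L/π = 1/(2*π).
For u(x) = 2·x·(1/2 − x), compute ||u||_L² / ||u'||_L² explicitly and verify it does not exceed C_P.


||u||_L² / ||u'||_L² = sqrt(10)/20 < C_P = 1/(2*π).

u(x) = 2·x·(1/2 − x), so u'(x) = 1 - 4*x.
u(x) = 2·x·(1/2 − x) vanishes at x = 0 and x = 1/2, so u ∈ H^1_0(0, 1/2). Differentiate via the product rule and integrate the resulting polynomials term by term.
  ∫_0^1/2 u² dx = ∫_0^1/2 (4*x^4 - 4*x^3 + x^2) dx. Term by term:
    ∫_0^1/2 4*x^4 dx = 1/40;  ∫_0^1/2 -4*x^3 dx = -1/16;  ∫_0^1/2 x^2 dx = 1/24.
  Sum: 1/40 − 1/16 + 1/24 = 1/240.
  ∫_0^1/2 (u')² dx = ∫_0^1/2 (16*x^2 - 8*x + 1) dx. Term by term:
    ∫_0^1/2 16*x^2 dx = 2/3;  ∫_0^1/2 -8*x dx = -1;  ∫_0^1/2 1 dx = 1/2.
  Sum: 2/3 − 1 + 1/2 = 1/6.
∫_0^1/2 u² dx = 1/240, so ||u||_L² = sqrt(15)/60.
∫_0^1/2 (u')² dx = 1/6, so ||u'||_L² = sqrt(6)/6.
Ratio ||u||_L² / ||u'||_L² = sqrt(10)/20.
Sharp Poincaré constant on H^1_0(0, 1/2) is C_P = L/π = 1/(2*π), achieved by sin(2*π·x).
A polynomial bump cannot attain the sharp Poincaré constant (only the first sine eigenfunction does), so the ratio is strictly less than C_P, consistent with ||u||_L² ≤ C_P ||u'||_L².


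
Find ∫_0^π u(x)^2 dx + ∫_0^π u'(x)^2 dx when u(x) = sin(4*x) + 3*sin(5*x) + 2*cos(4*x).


||u||_{H^1(0,π)}^2 = 680/3 + 319*π/2

u'(x) = -8*sin(4*x) + 4*cos(4*x) + 15*cos(5*x).
Expand u² and (u')² and integrate term by term on (0, π), using: for integers n ≥ 1, ∫_0^π sin²(nx) dx = ∫_0^π cos²(nx) dx = π/2; for n ≠ n', ∫_0^π sin(nx)sin(n'x) dx = ∫_0^π cos(nx)cos(n'x) dx = 0; and by product-to-sum, ∫_0^π sin(nx)cos(n'x) dx = ½∫_0^π [sin((n+n')x) + sin((n−n')x)] dx, which is 0 when n+n' is even and 2n/(n²−n'²) when n+n' is odd (it need not vanish on (0, π)).
  u² squared terms: (2)²·∫cos(4x)² dx = 4·π/2 = 2*π;  (3)²·∫sin(5x)² dx = 9·π/2 = 9*π/2;  (1)²·∫sin(4x)² dx = 1·π/2 = π/2.
  u² cross terms: 2·(2)·(3)·∫cos(4x)·sin(5x) dx = 12·(10/9) = 40/3;  2·(2)·(1)·∫cos(4x)·sin(4x) dx = 4·(0) = 0;  2·(3)·(1)·∫sin(5x)·sin(4x) dx = 6·(0) = 0.
  So ∫_0^π u² dx = 2*π + 9*π/2 + π/2 + 40/3 + 0 + 0 = 40/3 + 7*π.
  (u')² squared terms: (-8)²·∫sin(4x)² dx = 64·π/2 = 32*π;  (4)²·∫cos(4x)² dx = 16·π/2 = 8*π;  (15)²·∫cos(5x)² dx = 225·π/2 = 225*π/2.
  (u')² cross terms: 2·(-8)·(4)·∫sin(4x)·cos(4x) dx = -64·(0) = 0;  2·(-8)·(15)·∫sin(4x)·cos(5x) dx = -240·(-8/9) = 640/3;  2·(4)·(15)·∫cos(4x)·cos(5x) dx = 120·(0) = 0.
  So ∫_0^π (u')² dx = 32*π + 8*π + 225*π/2 + 0 + 640/3 + 0 = 640/3 + 305*π/2.
||u||_{H^1}^2 = (40/3 + 7*π) + (640/3 + 305*π/2) = 680/3 + 319*π/2.


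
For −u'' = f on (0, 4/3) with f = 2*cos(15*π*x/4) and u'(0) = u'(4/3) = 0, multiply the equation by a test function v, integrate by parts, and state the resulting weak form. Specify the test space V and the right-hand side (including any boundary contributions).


V = H^1(0, 4/3) (no boundary constraint on v; u is determined up to an additive constant); weak form: ∫_0^4/3 u'v' dx = ∫_0^4/3 (2*cos(15*π*x/4)) v dx for all v ∈ V.

Multiply both sides by a test function v and integrate from 0 to 4/3:
  ∫_0^4/3 −u''(x) v(x) dx = ∫_0^4/3 f(x) v(x) dx.
Integrate the LHS by parts once:
  ∫_0^4/3 −u'' v dx = −[u'(x) v(x)]_0^4/3 + ∫_0^4/3 u'(x) v'(x) dx.
Thus ∫_0^4/3 u'(x) v'(x) dx = ∫_0^4/3 f(x) v(x) dx + [u'(x) v(x)]_0^4/3.
Choose V so that boundary terms are either known or forced to vanish.
u has homogeneous Neumann: u'(0) = u'(4/3) = 0. So [u' v]_0^4/3 = 0·v(4/3) − 0·v(0) = 0 for any v; take V = H^1(0, 4/3).
Weak formulation: find u (satisfying any essential BC) such that ∫_0^4/3 u'(x) v'(x) dx = ∫_0^4/3 f v dx for all v ∈ V (homogeneous Neumann, so boundary terms vanish).
Substituting f(x) = 2*cos(15*π*x/4), the right-hand side is ∫_0^4/3 (2*cos(15*π*x/4)) v dx.
Compatibility check (pure Neumann): taking v ≡ 1 ∈ V gives 0 = ∫_0^4/3 f dx + (0) − (0), i.e. ∫_0^4/3 f dx must equal u'(0) − u'(4/3) = 0. Indeed ∫_0^4/3 (2*cos(15*π*x/4)) dx = 0, so the data are compatible. The solution is then unique only up to an additive constant (fix it e.g. by requiring ∫_0^4/3 u dx = 0).


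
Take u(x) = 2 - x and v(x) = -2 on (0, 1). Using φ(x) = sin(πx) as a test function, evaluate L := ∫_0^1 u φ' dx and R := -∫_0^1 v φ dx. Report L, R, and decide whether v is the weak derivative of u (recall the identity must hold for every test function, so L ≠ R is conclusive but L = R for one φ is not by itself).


LHS = 2/π, RHS = 4/π. No, v is not the weak derivative of u.

u(x) = 2 - x, classical derivative u'(x) = -1.
φ(x) = sin(πx), so φ'(x) = π*cos(π*x).
Note φ(0) = φ(1) = 0, so the boundary term u·φ vanishes.
LHS = ∫_0^1 u(x) φ'(x) dx = ∫_0^1 (-π*x*cos(π*x) + 2*π*cos(π*x)) dx. Term by term:
  ∫_0^1 2*π*cos(π*x) dx = 0;  ∫_0^1 -π*x*cos(π*x) dx = 2/π.
Sum: 0 + 2/π = 2/π.
So LHS = 2/π.
∫_0^1 v(x) φ(x) dx = ∫_0^1 (-2*sin(π*x)) dx. Term by term:
  ∫_0^1 -2*sin(π*x) dx = -4/π.
So RHS = -∫_0^1 v(x) φ(x) dx = 4/π.
LHS − RHS = -2/π ≠ 0, so the identity fails.
(For a valid weak derivative the identity must hold for EVERY test function, in particular this one. The failure shows v is NOT the weak derivative of u.)
Correct weak derivative would be u'(x) = -1.


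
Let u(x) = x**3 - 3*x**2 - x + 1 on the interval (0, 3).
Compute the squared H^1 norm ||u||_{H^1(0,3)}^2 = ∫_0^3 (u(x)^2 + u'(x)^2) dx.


||u||_{H^1}^2 = 2451/35

The H^1 norm (squared) on an interval (0, L) is
  ||u||_{H^1}^2 = ∫_0^L u(x)^2 dx + ∫_0^L u'(x)^2 dx.
Compute u'(x) = 3*x**2 - 6*x - 1.
Then u(x)^2 = x**6 - 6*x**5 + 7*x**4 + 8*x**3 - 5*x**2 - 2*x + 1 and u'(x)^2 = 9*x**4 - 36*x**3 + 30*x**2 + 12*x + 1.
Integrate each monomial from 0 to 3 using ∫_0^3 c·x^n dx = c·3^(n+1)/(n+1):
  ∫_0^3 u(x)^2 dx = ∫_0^3 (x^6 - 6*x^5 + 7*x^4 + 8*x^3 - 5*x^2 - 2*x + 1) dx. Term by term:
    ∫_0^3 x^6 dx = 2187/7;  ∫_0^3 -6*x^5 dx = -729;  ∫_0^3 7*x^4 dx = 1701/5;
    ∫_0^3 8*x^3 dx = 162;  ∫_0^3 -5*x^2 dx = -45;  ∫_0^3 -2*x dx = -9;
    ∫_0^3 1 dx = 3.
  Sum: 2187/7 − 729 + 1701/5 + 162 − 45 − 9 + 3 = 1212/35.
  ∫_0^3 u'(x)^2 dx = ∫_0^3 (9*x^4 - 36*x^3 + 30*x^2 + 12*x + 1) dx. Term by term:
    ∫_0^3 9*x^4 dx = 2187/5;  ∫_0^3 -36*x^3 dx = -729;  ∫_0^3 30*x^2 dx = 270;
    ∫_0^3 12*x dx = 54;  ∫_0^3 1 dx = 3.
  Sum: 2187/5 − 729 + 270 + 54 + 3 = 177/5.
Adding: ||u||_{H^1}^2 = 1212/35 + 177/5 = 2451/35.


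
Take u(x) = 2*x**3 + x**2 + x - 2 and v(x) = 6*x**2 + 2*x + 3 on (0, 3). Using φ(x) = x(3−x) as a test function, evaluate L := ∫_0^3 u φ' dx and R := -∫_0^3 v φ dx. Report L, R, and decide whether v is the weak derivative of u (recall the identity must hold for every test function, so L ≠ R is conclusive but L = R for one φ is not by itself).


LHS = -909/10, RHS = -999/10. No, v is not the weak derivative of u.

u(x) = 2*x**3 + x**2 + x - 2, classical derivative u'(x) = 6*x**2 + 2*x + 1.
φ(x) = x(3−x), so φ'(x) = 3 - 2*x.
Note φ(0) = φ(3) = 0, so the boundary term u·φ vanishes.
LHS = ∫_0^3 u(x) φ'(x) dx = ∫_0^3 (-4*x^4 + 4*x^3 + x^2 + 7*x - 6) dx. Term by term:
  ∫_0^3 -4*x^4 dx = -972/5;  ∫_0^3 4*x^3 dx = 81;  ∫_0^3 x^2 dx = 9;
  ∫_0^3 7*x dx = 63/2;  ∫_0^3 -6 dx = -18.
Sum: -972/5 + 81 + 9 + 63/2 − 18 = -909/10.
So LHS = -909/10.
∫_0^3 v(x) φ(x) dx = ∫_0^3 (-6*x^4 + 16*x^3 + 3*x^2 + 9*x) dx. Term by term:
  ∫_0^3 -6*x^4 dx = -1458/5;  ∫_0^3 16*x^3 dx = 324;  ∫_0^3 3*x^2 dx = 27;
  ∫_0^3 9*x dx = 81/2.
Sum: -1458/5 + 324 + 27 + 81/2 = 999/10.
So RHS = -∫_0^3 v(x) φ(x) dx = -999/10.
LHS − RHS = 9 ≠ 0, so the identity fails.
(For a valid weak derivative the identity must hold for EVERY test function, in particular this one. The failure shows v is NOT the weak derivative of u.)
Correct weak derivative would be u'(x) = 6*x**2 + 2*x + 1.


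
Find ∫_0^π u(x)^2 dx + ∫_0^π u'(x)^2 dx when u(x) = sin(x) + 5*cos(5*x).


||u||_{H^1(0,π)}^2 = 326*π

u'(x) = -25*sin(5*x) + cos(x).
Expand u² and (u')² and integrate term by term on (0, π), using: for integers n ≥ 1, ∫_0^π sin²(nx) dx = ∫_0^π cos²(nx) dx = π/2; for n ≠ n', ∫_0^π sin(nx)sin(n'x) dx = ∫_0^π cos(nx)cos(n'x) dx = 0; and by product-to-sum, ∫_0^π sin(nx)cos(n'x) dx = ½∫_0^π [sin((n+n')x) + sin((n−n')x)] dx, which is 0 when n+n' is even and 2n/(n²−n'²) when n+n' is odd (it need not vanish on (0, π)).
  u² squared terms: (5)²·∫cos(5x)² dx = 25·π/2 = 25*π/2;  (1)²·∫sin(x)² dx = 1·π/2 = π/2.
  u² cross terms: 2·(5)·(1)·∫cos(5x)·sin(x) dx = 10·(0) = 0.
  So ∫_0^π u² dx = 25*π/2 + π/2 + 0 = 13*π.
  (u')² squared terms: (-25)²·∫sin(5x)² dx = 625·π/2 = 625*π/2;  (1)²·∫cos(x)² dx = 1·π/2 = π/2.
  (u')² cross terms: 2·(-25)·(1)·∫sin(5x)·cos(x) dx = -50·(0) = 0.
  So ∫_0^π (u')² dx = 625*π/2 + π/2 + 0 = 313*π.
||u||_{H^1}^2 = (13*π) + (313*π) = 326*π.


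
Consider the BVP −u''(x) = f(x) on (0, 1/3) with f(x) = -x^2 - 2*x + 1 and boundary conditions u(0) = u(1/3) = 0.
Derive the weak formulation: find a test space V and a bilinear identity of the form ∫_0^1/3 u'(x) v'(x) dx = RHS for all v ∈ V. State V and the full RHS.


V = H^1_0(0, 1/3) (so v(0) = v(1/3) = 0); weak form: ∫_0^1/3 u'v' dx = ∫_0^1/3 (-x^2 - 2*x + 1) v dx for all v ∈ V.

Multiply both sides by a test function v and integrate from 0 to 1/3:
  ∫_0^1/3 −u''(x) v(x) dx = ∫_0^1/3 f(x) v(x) dx.
Integrate the LHS by parts once:
  ∫_0^1/3 −u'' v dx = −[u'(x) v(x)]_0^1/3 + ∫_0^1/3 u'(x) v'(x) dx.
Thus ∫_0^1/3 u'(x) v'(x) dx = ∫_0^1/3 f(x) v(x) dx + [u'(x) v(x)]_0^1/3.
Choose V so that boundary terms are either known or forced to vanish.
u is Dirichlet: u(0) = u(1/3) = 0. Let V = H^1_0(0, 1/3); then v(0) = v(1/3) = 0, and [u' v]_0^1/3 = 0.
Weak formulation: find u (satisfying any essential BC) such that ∫_0^1/3 u'(x) v'(x) dx = ∫_0^1/3 f v dx for all v ∈ V.
Substituting f(x) = -x^2 - 2*x + 1, the right-hand side is ∫_0^1/3 (-x^2 - 2*x + 1) v dx.


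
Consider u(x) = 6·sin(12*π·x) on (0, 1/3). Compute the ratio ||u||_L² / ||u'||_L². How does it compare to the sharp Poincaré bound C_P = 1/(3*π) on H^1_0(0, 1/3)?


||u||_L² / ||u'||_L² = 1/(12*π) < C_P = 1/(3*π).

u(x) = 6·sin(12*π·x), so u'(x) = 72*π*cos(12*π*x).
Writing u(x) = A·sin(kπx/L) with A = 6 and k = 4, use ∫_0^L sin²(kπx/L) dx = L/2 and ∫_0^L cos²(kπx/L) dx = L/2.
u² = 36·sin²(12*π·x) and (u')² = 5184*π^2·cos²(12*π·x), and each of sin², cos² integrates to L/2 = 1/6 over (0, 1/3).
∫_0^1/3 u² dx = 6, so ||u||_L² = sqrt(6).
∫_0^1/3 (u')² dx = 864*π^2, so ||u'||_L² = 12*sqrt(6)*π.
Ratio ||u||_L² / ||u'||_L² = 1/(12*π).
Sharp Poincaré constant on H^1_0(0, 1/3) is C_P = L/π = 1/(3*π), achieved by sin(3*π·x).
This is the k = 4 harmonic; the ratio L/(kπ) is strictly less than C_P = L/π, consistent with the sharp inequality ||u||_L² ≤ C_P ||u'||_L².


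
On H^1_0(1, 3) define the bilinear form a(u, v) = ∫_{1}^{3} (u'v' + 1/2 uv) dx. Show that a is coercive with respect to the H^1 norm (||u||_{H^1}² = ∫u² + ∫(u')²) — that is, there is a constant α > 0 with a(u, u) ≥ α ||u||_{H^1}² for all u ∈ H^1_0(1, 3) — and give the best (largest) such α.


α = (2 + π^2)/(4 + π^2)

Coercivity of a(·,·) on H^1_0(1, 3) means a(u, u) ≥ α ||u||_{H^1}² for every u ∈ H^1_0.
The interval has length L = 2, and Poincaré/coercivity depend only on L. Here a(u, u) = ∫(u')² + (1/2)·∫u².
Here 0 < c = 1/2 < 1. The condition a(u,u) ≥ α||u||_{H^1}² reads (1−α)∫(u')² ≥ (α−c)∫u². Any admissible α is ≤ 1 (rapidly oscillating u have ∫u²/∫(u')² → 0), and α = 1 would force 0 ≥ (1−c)∫u², impossible since c < 1; so 1−α > 0. By the sharp Poincaré inequality on H^1_0 of an interval of length L, ∫(u')² ≥ (π/L)²∫u² with equality for the first sine mode sin(π(x−x₀)/L) (x₀ the left endpoint), so the inequality holds for all u iff (1−α)(π/L)² ≥ α − c, i.e. α ≤ ((π/L)² + c)/((π/L)² + 1) = (1 + c(L/π)²)/(1 + (L/π)²). With (π/L)² = π^2/4 and c = 1/2, the largest admissible constant is α = ((π/L)² + c)/((π/L)² + 1).
Simplifying, α = (2 + π^2)/(4 + π^2).


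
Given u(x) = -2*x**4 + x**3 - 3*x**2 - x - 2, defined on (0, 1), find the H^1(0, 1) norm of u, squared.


||u||_{H^1}^2 = 445/9

The H^1 norm (squared) on an interval (0, L) is
  ||u||_{H^1}^2 = ∫_0^L u(x)^2 dx + ∫_0^L u'(x)^2 dx.
Compute u'(x) = -8*x**3 + 3*x**2 - 6*x - 1.
Then u(x)^2 = 4*x**8 - 4*x**7 + 13*x**6 - 2*x**5 + 15*x**4 + 2*x**3 + 13*x**2 + 4*x + 4 and u'(x)^2 = 64*x**6 - 48*x**5 + 105*x**4 - 20*x**3 + 30*x**2 + 12*x + 1.
Integrate each monomial from 0 to 1 using ∫_0^1 c·x^n dx = c·1^(n+1)/(n+1):
  ∫_0^1 u(x)^2 dx = ∫_0^1 (4*x^8 - 4*x^7 + 13*x^6 - 2*x^5 + 15*x^4 + 2*x^3 + 13*x^2 + 4*x + 4) dx. Term by term:
    ∫_0^1 4*x^8 dx = 4/9;  ∫_0^1 -4*x^7 dx = -1/2;  ∫_0^1 13*x^6 dx = 13/7;
    ∫_0^1 -2*x^5 dx = -1/3;  ∫_0^1 15*x^4 dx = 3;  ∫_0^1 2*x^3 dx = 1/2;
    ∫_0^1 13*x^2 dx = 13/3;  ∫_0^1 4*x dx = 2;  ∫_0^1 4 dx = 4.
  Sum: 4/9 − 1/2 + 13/7 − 1/3 + 3 + 1/2 + 13/3 + 2 + 4 = 964/63.
  ∫_0^1 u'(x)^2 dx = ∫_0^1 (64*x^6 - 48*x^5 + 105*x^4 - 20*x^3 + 30*x^2 + 12*x + 1) dx. Term by term:
    ∫_0^1 64*x^6 dx = 64/7;  ∫_0^1 -48*x^5 dx = -8;  ∫_0^1 105*x^4 dx = 21;
    ∫_0^1 -20*x^3 dx = -5;  ∫_0^1 30*x^2 dx = 10;  ∫_0^1 12*x dx = 6;
    ∫_0^1 1 dx = 1.
  Sum: 64/7 − 8 + 21 − 5 + 10 + 6 + 1 = 239/7.
Adding: ||u||_{H^1}^2 = 964/63 + 239/7 = 445/9.
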